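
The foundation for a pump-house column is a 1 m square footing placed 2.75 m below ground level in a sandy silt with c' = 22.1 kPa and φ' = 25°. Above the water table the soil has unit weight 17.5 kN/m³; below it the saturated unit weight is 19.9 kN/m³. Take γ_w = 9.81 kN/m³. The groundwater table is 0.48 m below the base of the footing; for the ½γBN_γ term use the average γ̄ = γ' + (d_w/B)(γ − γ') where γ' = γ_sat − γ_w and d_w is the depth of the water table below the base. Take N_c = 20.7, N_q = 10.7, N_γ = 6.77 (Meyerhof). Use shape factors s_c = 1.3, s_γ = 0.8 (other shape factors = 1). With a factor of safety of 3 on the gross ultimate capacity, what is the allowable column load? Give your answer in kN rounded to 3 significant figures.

P_all ≈ 382 kN

Effective surcharge at the founding depth q = γ·D_f = 17.5 × 2.75 = 48.125 kPa.
With d_w = 0.48 m < B, γ̄ = 10.09 + (0.48/1) × (17.5 − 10.09) = 13.647 kN/m³.
q_ult = c·N_c·s_c + q·N_q + 0.5·γ·B·N_γ·s_γ
     = 22.1 × 20.7 × 1.3 + 48.125 × 10.7 + 0.5 × 13.647 × 1 × 6.77 × 0.8
     = 594.71 + 514.94 + 36.956 = 1146.6 kPa.
Gross allowable pressure q_all = 1146.6 / 3 = 382.2 kPa.
Footing area = 1 m², so allowable column load = 382.2 × 1 = 382.2 kN.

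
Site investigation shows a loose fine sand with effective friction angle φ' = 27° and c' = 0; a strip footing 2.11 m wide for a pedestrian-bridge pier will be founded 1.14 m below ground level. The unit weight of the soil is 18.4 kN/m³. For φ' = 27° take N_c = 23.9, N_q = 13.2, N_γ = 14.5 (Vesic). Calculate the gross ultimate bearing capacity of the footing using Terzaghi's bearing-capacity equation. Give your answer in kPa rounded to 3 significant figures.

Effective surcharge at the founding depth q = γ·D_f = 18.4 × 1.14 = 20.976 kPa.
q_ult = q·N_q + 0.5·γ·B·N_γ
     = 20.976 × 13.2 + 0.5 × 18.4 × 2.11 × 14.5
     = 276.88 + 281.47 = 558.36 kPa.

q_ult ≈ 558 kPa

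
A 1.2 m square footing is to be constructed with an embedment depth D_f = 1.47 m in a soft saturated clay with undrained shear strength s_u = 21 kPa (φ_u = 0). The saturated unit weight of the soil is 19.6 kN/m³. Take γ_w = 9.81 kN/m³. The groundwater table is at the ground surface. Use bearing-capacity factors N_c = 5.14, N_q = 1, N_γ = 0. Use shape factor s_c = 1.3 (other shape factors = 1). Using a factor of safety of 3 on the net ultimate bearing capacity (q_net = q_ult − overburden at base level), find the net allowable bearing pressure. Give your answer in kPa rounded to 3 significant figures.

Water table at ground surface, so effective unit weight γ' = 19.6 − 9.81 = 9.79 kN/m³ is used throughout; overburden q = 9.79 × 1.47 = 14.391 kPa.
Cohesion term c·N_c·s_c = 21 × 5.14 × 1.3 = 140.32 kPa; surcharge term q·N_q = 14.391 × 1 = 14.391 kPa.
q_ult = 140.32 + 14.391 = 154.71 kPa.
q_net = 154.71 − 14.391 = 140.32 kPa.
q_all(net) = 140.32 / 3 = 46.774 kPa.

q_all(net) ≈ 46.8 kPa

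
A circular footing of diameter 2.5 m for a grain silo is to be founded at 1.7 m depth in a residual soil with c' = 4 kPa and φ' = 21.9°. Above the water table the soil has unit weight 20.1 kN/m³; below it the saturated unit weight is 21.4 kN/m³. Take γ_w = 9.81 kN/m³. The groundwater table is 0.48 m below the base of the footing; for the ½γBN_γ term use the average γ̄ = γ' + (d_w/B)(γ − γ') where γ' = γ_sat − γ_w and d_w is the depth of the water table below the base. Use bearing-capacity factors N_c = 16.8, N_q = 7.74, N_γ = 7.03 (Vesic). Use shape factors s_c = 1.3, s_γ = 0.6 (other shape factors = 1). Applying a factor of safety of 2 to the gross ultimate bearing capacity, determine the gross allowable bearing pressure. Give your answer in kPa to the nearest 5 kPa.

Overburden at base level: q = 20.1 × 1.7 = 34.17 kPa.
The water table is 0.48 m below the base (< B = 2.5 m), so the ½γBN_γ term uses γ̄ = γ' + (d_w/B)(γ − γ') = 11.59 + (0.48/2.5)(20.1 − 11.59) = 13.224 kN/m³.
Cohesion term c·N_c·s_c = 4 × 16.8 × 1.3 = 87.36 kPa; surcharge term q·N_q = 34.17 × 7.74 = 264.48 kPa; self-weight term 0.5·γ·B·N_γ·s_γ = 0.5 × 13.224 × 2.5 × 7.03 × 0.6 = 69.723 kPa.
q_ult = 87.36 + 264.48 + 69.723 = 421.56 kPa.
q_all = q_ult / FS = 421.56 / 2 = 210.78 kPa.

q_all ≈ 210 kPa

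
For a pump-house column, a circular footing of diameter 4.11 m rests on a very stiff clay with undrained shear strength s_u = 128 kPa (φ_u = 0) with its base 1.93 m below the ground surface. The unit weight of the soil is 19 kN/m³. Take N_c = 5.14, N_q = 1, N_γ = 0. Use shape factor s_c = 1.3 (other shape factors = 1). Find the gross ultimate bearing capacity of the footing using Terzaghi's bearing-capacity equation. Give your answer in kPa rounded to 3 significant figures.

Overburden at base level: q = 19 × 1.93 = 36.67 kPa.
Cohesion term c·N_c·s_c = 128 × 5.14 × 1.3 = 855.3 kPa; surcharge term q·N_q = 36.67 × 1 = 36.67 kPa.
q_ult = 855.3 + 36.67 = 891.97 kPa.

q_ult ≈ 892 kPa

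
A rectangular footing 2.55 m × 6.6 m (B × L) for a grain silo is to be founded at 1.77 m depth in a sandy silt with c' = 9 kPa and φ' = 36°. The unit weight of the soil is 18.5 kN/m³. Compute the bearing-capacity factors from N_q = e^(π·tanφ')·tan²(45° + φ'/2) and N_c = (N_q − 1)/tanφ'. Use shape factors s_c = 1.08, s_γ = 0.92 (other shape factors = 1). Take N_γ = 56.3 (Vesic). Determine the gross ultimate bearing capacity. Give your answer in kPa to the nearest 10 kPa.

tan36° = 0.7265, so N_q = e^(π×0.7265)·tan²(63°) = 9.801 × 3.852 = 37.75.
N_c = (37.75 − 1)/tan36° = 50.59.
Effective surcharge at the founding depth q = γ·D_f = 18.5 × 1.77 = 32.745 kPa.
q_ult = c·N_c·s_c + q·N_q + 0.5·γ·B·N_γ·s_γ
     = 9 × 50.585 × 1.08 + 32.745 × 37.752 + 0.5 × 18.5 × 2.55 × 56.3 × 0.92
     = 491.69 + 1236.2 + 1221.7 = 2949.6 kPa.

q_ult ≈ 2950 kPa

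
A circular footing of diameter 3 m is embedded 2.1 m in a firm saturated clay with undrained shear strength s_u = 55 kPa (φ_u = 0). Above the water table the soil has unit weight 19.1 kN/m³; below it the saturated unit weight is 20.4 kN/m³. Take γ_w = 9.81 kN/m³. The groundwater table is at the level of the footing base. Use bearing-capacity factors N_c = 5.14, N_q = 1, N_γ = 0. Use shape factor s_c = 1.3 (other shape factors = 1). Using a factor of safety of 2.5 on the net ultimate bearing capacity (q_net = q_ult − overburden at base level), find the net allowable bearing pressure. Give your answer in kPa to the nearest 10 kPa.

Effective surcharge at the founding depth q = γ·D_f = 19.1 × 2.1 = 40.11 kPa.
q_ult = c·N_c·s_c + q·N_q
     = 55 × 5.14 × 1.3 + 40.11 × 1
     = 367.51 + 40.11 = 407.62 kPa.
q_net = 407.62 − 40.11 = 367.51 kPa.
q_all(net) = 367.51 / 2.5 = 147 kPa.

q_all(net) ≈ 150 kPa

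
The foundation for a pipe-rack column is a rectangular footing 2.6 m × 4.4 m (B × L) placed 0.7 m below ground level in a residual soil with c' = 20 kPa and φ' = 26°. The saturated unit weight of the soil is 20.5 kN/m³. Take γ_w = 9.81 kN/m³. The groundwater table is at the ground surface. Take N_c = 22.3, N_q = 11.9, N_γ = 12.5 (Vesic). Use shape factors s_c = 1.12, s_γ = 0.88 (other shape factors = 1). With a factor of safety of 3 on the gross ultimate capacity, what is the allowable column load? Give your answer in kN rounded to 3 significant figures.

P_all ≈ 2830 kN

Water table at ground surface, so effective unit weight γ' = 20.5 − 9.81 = 10.69 kN/m³ is used throughout; overburden q = 10.69 × 0.7 = 7.483 kPa; the same γ' applies in the ½γBN_γ term.
Cohesion term c·N_c·s_c = 20 × 22.3 × 1.12 = 499.52 kPa; surcharge term q·N_q = 7.483 × 11.9 = 89.048 kPa; self-weight term 0.5·γ·B·N_γ·s_γ = 0.5 × 10.69 × 2.6 × 12.5 × 0.88 = 152.87 kPa.
q_ult = 499.52 + 89.048 + 152.87 = 741.43 kPa.
Gross allowable pressure q_all = 741.43 / 3 = 247.14 kPa.
Footing area = 11.44 m², so allowable column load = 247.14 × 11.44 = 2827.3 kN.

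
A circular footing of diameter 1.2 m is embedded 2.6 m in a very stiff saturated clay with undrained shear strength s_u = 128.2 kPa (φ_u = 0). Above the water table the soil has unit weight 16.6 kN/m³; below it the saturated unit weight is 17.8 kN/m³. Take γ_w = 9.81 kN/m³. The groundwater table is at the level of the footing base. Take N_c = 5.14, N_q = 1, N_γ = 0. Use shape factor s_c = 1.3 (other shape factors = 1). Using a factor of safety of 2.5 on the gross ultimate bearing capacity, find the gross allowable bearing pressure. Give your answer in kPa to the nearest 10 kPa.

Effective surcharge at the founding depth q = γ·D_f = 16.6 × 2.6 = 43.16 kPa.
q_ult = c·N_c·s_c + q·N_q
     = 128.2 × 5.14 × 1.3 + 43.16 × 1
     = 856.63 + 43.16 = 899.79 kPa.
q_all = 899.79 / 2.5 = 359.92 kPa.

q_all ≈ 360 kPa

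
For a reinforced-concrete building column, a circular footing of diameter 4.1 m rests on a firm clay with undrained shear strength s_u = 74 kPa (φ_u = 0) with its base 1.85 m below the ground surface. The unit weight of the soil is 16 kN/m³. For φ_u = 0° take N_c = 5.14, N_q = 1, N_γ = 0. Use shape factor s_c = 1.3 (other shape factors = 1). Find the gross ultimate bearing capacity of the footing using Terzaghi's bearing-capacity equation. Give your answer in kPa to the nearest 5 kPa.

q = γ·D_f = 16 × 1.85 = 29.6 kPa.
c·N_c·s_c = 74 × 5.14 × 1.3 = 494.47 kPa
q·N_q = 29.6 × 1 = 29.6 kPa
q_ult = 494.47 + 29.6 = 524.07 kPa.

q_ult ≈ 525 kPa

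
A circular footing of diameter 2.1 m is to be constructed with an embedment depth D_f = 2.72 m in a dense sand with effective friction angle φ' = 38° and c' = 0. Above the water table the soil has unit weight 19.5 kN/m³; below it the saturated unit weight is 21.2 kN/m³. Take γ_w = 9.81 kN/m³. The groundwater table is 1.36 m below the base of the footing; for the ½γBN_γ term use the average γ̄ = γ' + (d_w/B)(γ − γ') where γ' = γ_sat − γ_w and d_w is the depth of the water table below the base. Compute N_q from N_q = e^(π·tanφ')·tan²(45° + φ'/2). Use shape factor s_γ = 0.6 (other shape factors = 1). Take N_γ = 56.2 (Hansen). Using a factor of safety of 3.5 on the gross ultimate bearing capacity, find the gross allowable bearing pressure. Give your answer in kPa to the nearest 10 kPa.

q_all ≈ 910 kPa

N_q = e^(π·tan38°)·tan²(64°) = 48.93.
Overburden at base level: q = 19.5 × 2.72 = 53.04 kPa.
The water table is 1.36 m below the base (< B = 2.1 m), so the ½γBN_γ term uses γ̄ = γ' + (d_w/B)(γ − γ') = 11.39 + (1.36/2.1)(19.5 − 11.39) = 16.642 kN/m³.
Surcharge term q·N_q = 53.04 × 48.933 = 2595.4 kPa; self-weight term 0.5·γ·B·N_γ·s_γ = 0.5 × 16.642 × 2.1 × 56.2 × 0.6 = 589.23 kPa.
q_ult = 2595.4 + 589.23 = 3184.7 kPa.
q_all = 3184.7 / 3.5 = 909.9 kPa.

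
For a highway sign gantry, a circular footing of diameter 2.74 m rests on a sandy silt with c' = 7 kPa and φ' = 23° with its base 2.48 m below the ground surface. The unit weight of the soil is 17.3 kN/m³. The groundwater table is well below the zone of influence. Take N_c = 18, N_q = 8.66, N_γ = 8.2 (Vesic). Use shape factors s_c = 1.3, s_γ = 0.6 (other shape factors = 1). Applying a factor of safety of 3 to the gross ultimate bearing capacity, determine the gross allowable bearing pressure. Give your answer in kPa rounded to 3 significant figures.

Effective surcharge at the founding depth q = γ·D_f = 17.3 × 2.48 = 42.904 kPa.
q_ult = c·N_c·s_c + q·N_q + 0.5·γ·B·N_γ·s_γ
     = 7 × 18 × 1.3 + 42.904 × 8.66 + 0.5 × 17.3 × 2.74 × 8.2 × 0.6
     = 163.8 + 371.55 + 116.61 = 651.96 kPa.
q_all = q_ult / FS = 651.96 / 3 = 217.32 kPa.

q_all ≈ 217 kPa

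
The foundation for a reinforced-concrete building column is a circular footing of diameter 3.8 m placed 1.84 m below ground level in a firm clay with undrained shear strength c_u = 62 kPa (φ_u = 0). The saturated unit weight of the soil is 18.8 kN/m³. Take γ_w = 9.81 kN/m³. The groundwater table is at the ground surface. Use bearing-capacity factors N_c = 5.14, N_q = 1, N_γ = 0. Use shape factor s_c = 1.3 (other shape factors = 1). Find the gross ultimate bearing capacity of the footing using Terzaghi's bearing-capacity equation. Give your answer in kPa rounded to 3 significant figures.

q_ult ≈ 431 kPa

γ' = 18.8 − 9.81 = 8.99 kN/m³ (submerged throughout). q = 8.99 × 1.84 = 16.542 kPa.
c·N_c·s_c = 62 × 5.14 × 1.3 = 414.28 kPa
q·N_q = 16.542 × 1 = 16.542 kPa
q_ult = 414.28 + 16.542 = 430.83 kPa.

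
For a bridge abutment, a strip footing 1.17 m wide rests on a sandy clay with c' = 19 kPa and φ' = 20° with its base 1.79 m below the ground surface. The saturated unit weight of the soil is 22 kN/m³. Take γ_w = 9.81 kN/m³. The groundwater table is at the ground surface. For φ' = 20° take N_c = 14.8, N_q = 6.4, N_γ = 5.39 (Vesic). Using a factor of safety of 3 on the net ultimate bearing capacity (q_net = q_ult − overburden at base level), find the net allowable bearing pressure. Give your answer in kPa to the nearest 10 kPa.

With the water table at the surface the whole profile is submerged: γ' = 22 − 9.81 = 12.19 kN/m³, so q = γ'·D_f = 21.82 kPa; the same γ' applies in the ½γBN_γ term.
q_ult = c·N_c + q·N_q + 0.5·γ·B·N_γ
     = 19 × 14.8 + 21.82 × 6.4 + 0.5 × 12.19 × 1.17 × 5.39
     = 281.2 + 139.65 + 38.437 = 459.29 kPa.
q_net = 459.29 − 21.82 = 437.47 kPa.
q_all(net) = 437.47 / 3 = 145.82 kPa.

q_all(net) ≈ 150 kPa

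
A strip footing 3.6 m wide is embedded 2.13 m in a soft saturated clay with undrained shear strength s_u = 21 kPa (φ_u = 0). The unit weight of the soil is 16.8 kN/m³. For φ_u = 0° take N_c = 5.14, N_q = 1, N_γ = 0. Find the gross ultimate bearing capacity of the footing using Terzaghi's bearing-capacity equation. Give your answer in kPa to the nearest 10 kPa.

q = γ·D_f = 16.8 × 2.13 = 35.784 kPa.
c·N_c = 21 × 5.14 = 107.94 kPa
q·N_q = 35.784 × 1 = 35.784 kPa
q_ult = 107.94 + 35.784 = 143.72 kPa.

q_ult ≈ 140 kPa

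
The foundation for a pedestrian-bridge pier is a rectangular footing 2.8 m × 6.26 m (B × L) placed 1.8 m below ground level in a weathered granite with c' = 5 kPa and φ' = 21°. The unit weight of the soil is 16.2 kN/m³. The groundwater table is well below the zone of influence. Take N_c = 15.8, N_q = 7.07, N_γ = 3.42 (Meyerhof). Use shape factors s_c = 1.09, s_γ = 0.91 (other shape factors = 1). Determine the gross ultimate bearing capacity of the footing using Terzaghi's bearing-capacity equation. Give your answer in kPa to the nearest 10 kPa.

q_ult ≈ 360 kPa

Overburden at base level: q = 16.2 × 1.8 = 29.16 kPa.
Cohesion term c·N_c·s_c = 5 × 15.8 × 1.09 = 86.11 kPa; surcharge term q·N_q = 29.16 × 7.07 = 206.16 kPa; self-weight term 0.5·γ·B·N_γ·s_γ = 0.5 × 16.2 × 2.8 × 3.42 × 0.91 = 70.585 kPa.
q_ult = 86.11 + 206.16 + 70.585 = 362.86 kPa.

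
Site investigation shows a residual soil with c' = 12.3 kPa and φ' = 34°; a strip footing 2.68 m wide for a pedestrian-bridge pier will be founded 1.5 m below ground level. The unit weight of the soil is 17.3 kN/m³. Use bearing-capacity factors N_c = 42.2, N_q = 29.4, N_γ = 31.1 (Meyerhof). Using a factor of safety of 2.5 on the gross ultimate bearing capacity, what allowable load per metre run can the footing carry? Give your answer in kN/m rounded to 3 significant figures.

≈ 2150 kN/m

Overburden at base level: q = 17.3 × 1.5 = 25.95 kPa.
Cohesion term c·N_c = 12.3 × 42.2 = 519.06 kPa; surcharge term q·N_q = 25.95 × 29.4 = 762.93 kPa; self-weight term 0.5·γ·B·N_γ = 0.5 × 17.3 × 2.68 × 31.1 = 720.96 kPa.
q_ult = 519.06 + 762.93 + 720.96 = 2003 kPa.
Gross allowable pressure q_all = 2003 / 2.5 = 801.18 kPa.
Allowable wall load = q_all × B = 801.18 × 2.68 = 2147.2 kN per metre run.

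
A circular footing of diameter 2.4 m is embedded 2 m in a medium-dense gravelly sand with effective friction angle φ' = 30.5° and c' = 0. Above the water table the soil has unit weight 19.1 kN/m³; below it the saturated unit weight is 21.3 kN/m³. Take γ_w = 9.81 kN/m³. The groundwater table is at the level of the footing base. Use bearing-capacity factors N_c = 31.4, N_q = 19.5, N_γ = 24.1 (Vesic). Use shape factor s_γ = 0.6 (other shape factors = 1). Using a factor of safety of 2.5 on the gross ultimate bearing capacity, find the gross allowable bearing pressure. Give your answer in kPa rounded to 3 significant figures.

Effective surcharge at the founding depth q = γ·D_f = 19.1 × 2 = 38.2 kPa.
The water table coincides with the base, so in the self-weight term γ → γ' = 11.49 kN/m³.
q_ult = q·N_q + 0.5·γ·B·N_γ·s_γ
     = 38.2 × 19.5 + 0.5 × 11.49 × 2.4 × 24.1 × 0.6
     = 744.9 + 199.37 = 944.27 kPa.
q_all = 944.27 / 2.5 = 377.71 kPa.

q_all ≈ 378 kPa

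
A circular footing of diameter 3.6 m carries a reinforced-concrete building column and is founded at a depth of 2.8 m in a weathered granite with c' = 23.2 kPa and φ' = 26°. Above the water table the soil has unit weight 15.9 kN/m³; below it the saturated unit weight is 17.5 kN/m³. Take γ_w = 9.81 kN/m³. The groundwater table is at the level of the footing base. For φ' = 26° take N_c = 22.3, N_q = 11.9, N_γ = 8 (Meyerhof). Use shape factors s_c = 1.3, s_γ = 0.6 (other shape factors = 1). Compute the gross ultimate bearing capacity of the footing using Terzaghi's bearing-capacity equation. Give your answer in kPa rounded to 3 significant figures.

q_ult ≈ 1270 kPa

Overburden at base level: q = 15.9 × 2.8 = 44.52 kPa.
Below the base the soil is submerged, so the ½γBN_γ term uses γ' = 17.5 − 9.81 = 7.69 kN/m³.
Cohesion term c·N_c·s_c = 23.2 × 22.3 × 1.3 = 672.57 kPa; surcharge term q·N_q = 44.52 × 11.9 = 529.79 kPa; self-weight term 0.5·γ·B·N_γ·s_γ = 0.5 × 7.69 × 3.6 × 8 × 0.6 = 66.442 kPa.
q_ult = 672.57 + 529.79 + 66.442 = 1268.8 kPa.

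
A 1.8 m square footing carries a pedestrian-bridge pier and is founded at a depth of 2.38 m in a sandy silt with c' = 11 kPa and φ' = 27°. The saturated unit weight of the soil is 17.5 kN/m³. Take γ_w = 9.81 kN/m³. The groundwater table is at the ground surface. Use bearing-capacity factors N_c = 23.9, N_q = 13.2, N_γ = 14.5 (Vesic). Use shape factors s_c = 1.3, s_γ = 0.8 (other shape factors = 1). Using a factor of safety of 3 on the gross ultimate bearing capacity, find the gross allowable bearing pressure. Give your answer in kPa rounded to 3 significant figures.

q_all ≈ 221 kPa

With the water table at the surface the whole profile is submerged: γ' = 17.5 − 9.81 = 7.69 kN/m³, so q = γ'·D_f = 18.302 kPa; the same γ' applies in the ½γBN_γ term.
q_ult = c·N_c·s_c + q·N_q + 0.5·γ·B·N_γ·s_γ
     = 11 × 23.9 × 1.3 + 18.302 × 13.2 + 0.5 × 7.69 × 1.8 × 14.5 × 0.8
     = 341.77 + 241.59 + 80.284 = 663.64 kPa.
q_all = 663.64 / 3 = 221.21 kPa.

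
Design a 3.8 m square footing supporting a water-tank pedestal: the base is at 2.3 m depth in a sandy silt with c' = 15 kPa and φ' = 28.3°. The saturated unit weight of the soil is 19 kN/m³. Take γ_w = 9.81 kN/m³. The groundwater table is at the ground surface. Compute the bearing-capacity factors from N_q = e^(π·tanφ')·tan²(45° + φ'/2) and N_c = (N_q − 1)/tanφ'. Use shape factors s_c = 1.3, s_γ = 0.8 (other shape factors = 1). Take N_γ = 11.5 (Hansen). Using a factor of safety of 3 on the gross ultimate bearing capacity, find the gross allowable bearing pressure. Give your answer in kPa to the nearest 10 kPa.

N_q = e^(π·tan28.3°)·tan²(59.15°) = 15.21; N_c = (N_q − 1)/tanφ' = 26.4.
Water table at ground surface, so effective unit weight γ' = 19 − 9.81 = 9.19 kN/m³ is used throughout; overburden q = 9.19 × 2.3 = 21.137 kPa; the same γ' applies in the ½γBN_γ term.
Cohesion term c·N_c·s_c = 15 × 26.399 × 1.3 = 514.78 kPa; surcharge term q·N_q = 21.137 × 15.214 = 321.58 kPa; self-weight term 0.5·γ·B·N_γ·s_γ = 0.5 × 9.19 × 3.8 × 11.5 × 0.8 = 160.64 kPa.
q_ult = 514.78 + 321.58 + 160.64 = 997 kPa.
q_all = 997 / 3 = 332.33 kPa.

q_all ≈ 330 kPa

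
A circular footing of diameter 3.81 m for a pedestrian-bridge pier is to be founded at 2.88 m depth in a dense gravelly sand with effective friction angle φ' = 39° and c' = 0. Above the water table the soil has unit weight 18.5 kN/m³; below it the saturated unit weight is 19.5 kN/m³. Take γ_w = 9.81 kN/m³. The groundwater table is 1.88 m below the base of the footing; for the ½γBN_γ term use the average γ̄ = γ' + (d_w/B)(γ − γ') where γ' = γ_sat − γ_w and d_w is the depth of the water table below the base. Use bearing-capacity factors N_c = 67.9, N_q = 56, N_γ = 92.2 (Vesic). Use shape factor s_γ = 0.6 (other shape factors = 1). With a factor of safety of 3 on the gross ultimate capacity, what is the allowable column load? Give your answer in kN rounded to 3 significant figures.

P_all ≈ 17000 kN

Overburden at base level: q = 18.5 × 2.88 = 53.28 kPa.
The water table is 1.88 m below the base (< B = 3.81 m), so the ½γBN_γ term uses γ̄ = γ' + (d_w/B)(γ − γ') = 9.69 + (1.88/3.81)(18.5 − 9.69) = 14.037 kN/m³.
Surcharge term q·N_q = 53.28 × 56 = 2983.7 kPa; self-weight term 0.5·γ·B·N_γ·s_γ = 0.5 × 14.037 × 3.81 × 92.2 × 0.6 = 1479.3 kPa.
q_ult = 2983.7 + 1479.3 = 4463 kPa.
Gross allowable pressure q_all = 4463 / 3 = 1487.7 kPa.
Footing area = 11.4009 m², so allowable column load = 1487.7 × 11.4009 = 16961 kN.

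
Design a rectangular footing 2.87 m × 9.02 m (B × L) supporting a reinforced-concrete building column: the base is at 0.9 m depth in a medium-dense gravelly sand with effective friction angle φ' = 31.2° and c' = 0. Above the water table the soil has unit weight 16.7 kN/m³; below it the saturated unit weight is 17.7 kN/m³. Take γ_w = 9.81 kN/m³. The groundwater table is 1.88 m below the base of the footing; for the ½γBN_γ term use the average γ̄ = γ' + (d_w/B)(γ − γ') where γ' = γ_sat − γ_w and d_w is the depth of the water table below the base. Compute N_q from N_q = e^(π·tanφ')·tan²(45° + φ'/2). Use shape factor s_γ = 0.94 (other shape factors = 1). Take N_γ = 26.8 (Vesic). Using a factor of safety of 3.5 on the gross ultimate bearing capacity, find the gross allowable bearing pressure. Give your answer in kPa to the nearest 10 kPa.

N_q = e^(π·tan31.2°)·tan²(60.6°) = 21.11.
Overburden at base level: q = 16.7 × 0.9 = 15.03 kPa.
The water table is 1.88 m below the base (< B = 2.87 m), so the ½γBN_γ term uses γ̄ = γ' + (d_w/B)(γ − γ') = 7.89 + (1.88/2.87)(16.7 − 7.89) = 13.661 kN/m³.
Surcharge term q·N_q = 15.03 × 21.113 = 317.33 kPa; self-weight term 0.5·γ·B·N_γ·s_γ = 0.5 × 13.661 × 2.87 × 26.8 × 0.94 = 493.85 kPa.
q_ult = 317.33 + 493.85 = 811.18 kPa.
q_all = 811.18 / 3.5 = 231.77 kPa.

q_all ≈ 230 kPa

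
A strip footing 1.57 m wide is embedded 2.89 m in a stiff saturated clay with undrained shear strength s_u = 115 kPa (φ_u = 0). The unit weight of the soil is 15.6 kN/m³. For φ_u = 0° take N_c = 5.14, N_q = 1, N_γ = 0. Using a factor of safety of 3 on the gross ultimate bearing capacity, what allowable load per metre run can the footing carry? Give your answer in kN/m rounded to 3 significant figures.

Overburden at base level: q = 15.6 × 2.89 = 45.084 kPa.
Cohesion term c·N_c = 115 × 5.14 = 591.1 kPa; surcharge term q·N_q = 45.084 × 1 = 45.084 kPa.
q_ult = 591.1 + 45.084 = 636.18 kPa.
Gross allowable pressure q_all = 636.18 / 3 = 212.06 kPa.
Allowable wall load = q_all × B = 212.06 × 1.57 = 332.94 kN per metre run.

≈ 333 kN/m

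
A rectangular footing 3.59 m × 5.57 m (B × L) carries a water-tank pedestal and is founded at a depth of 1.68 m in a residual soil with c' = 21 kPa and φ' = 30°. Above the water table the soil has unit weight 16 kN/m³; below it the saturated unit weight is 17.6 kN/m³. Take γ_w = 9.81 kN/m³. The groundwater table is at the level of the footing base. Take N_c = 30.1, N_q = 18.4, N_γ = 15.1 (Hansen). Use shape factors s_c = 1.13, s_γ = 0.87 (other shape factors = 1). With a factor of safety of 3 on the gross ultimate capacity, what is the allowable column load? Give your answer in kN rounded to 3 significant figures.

Overburden at base level: q = 16 × 1.68 = 26.88 kPa.
Below the base the soil is submerged, so the ½γBN_γ term uses γ' = 17.6 − 9.81 = 7.79 kN/m³.
Cohesion term c·N_c·s_c = 21 × 30.1 × 1.13 = 714.27 kPa; surcharge term q·N_q = 26.88 × 18.4 = 494.59 kPa; self-weight term 0.5·γ·B·N_γ·s_γ = 0.5 × 7.79 × 3.59 × 15.1 × 0.87 = 183.7 kPa.
q_ult = 714.27 + 494.59 + 183.7 = 1392.6 kPa.
Gross allowable pressure q_all = 1392.6 / 3 = 464.19 kPa.
Footing area = 19.9963 m², so allowable column load = 464.19 × 19.9963 = 9282 kN.

P_all ≈ 9280 kN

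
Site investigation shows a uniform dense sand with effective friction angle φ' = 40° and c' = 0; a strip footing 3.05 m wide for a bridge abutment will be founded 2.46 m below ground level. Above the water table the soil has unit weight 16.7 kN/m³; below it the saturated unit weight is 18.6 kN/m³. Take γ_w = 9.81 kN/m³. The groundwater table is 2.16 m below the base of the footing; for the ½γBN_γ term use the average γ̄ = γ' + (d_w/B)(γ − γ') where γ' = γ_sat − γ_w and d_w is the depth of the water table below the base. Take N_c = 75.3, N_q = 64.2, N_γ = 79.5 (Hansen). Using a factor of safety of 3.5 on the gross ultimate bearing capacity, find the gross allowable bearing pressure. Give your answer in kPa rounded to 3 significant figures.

q_all ≈ 1250 kPa

Effective surcharge at the founding depth q = γ·D_f = 16.7 × 2.46 = 41.082 kPa.
With d_w = 2.16 m < B, γ̄ = 8.79 + (2.16/3.05) × (16.7 − 8.79) = 14.392 kN/m³.
q_ult = q·N_q + 0.5·γ·B·N_γ
     = 41.082 × 64.2 + 0.5 × 14.392 × 3.05 × 79.5
     = 2637.5 + 1744.8 = 4382.3 kPa.
q_all = 4382.3 / 3.5 = 1252.1 kPa.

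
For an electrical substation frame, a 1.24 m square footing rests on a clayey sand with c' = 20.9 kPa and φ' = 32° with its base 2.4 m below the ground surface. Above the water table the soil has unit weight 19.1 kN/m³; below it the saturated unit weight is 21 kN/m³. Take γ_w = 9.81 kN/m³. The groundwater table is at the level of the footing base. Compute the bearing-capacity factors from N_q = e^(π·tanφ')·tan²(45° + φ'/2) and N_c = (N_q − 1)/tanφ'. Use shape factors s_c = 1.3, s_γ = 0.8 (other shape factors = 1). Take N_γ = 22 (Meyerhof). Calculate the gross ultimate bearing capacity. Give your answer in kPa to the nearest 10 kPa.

tan32° = 0.6249, so N_q = e^(π×0.6249)·tan²(61°) = 7.121 × 3.255 = 23.18.
N_c = (23.18 − 1)/tan32° = 35.49.
Overburden at base level: q = 19.1 × 2.4 = 45.84 kPa.
Below the base the soil is submerged, so the ½γBN_γ term uses γ' = 21 − 9.81 = 11.19 kN/m³.
Cohesion term c·N_c·s_c = 20.9 × 35.49 × 1.3 = 964.27 kPa; surcharge term q·N_q = 45.84 × 23.177 = 1062.4 kPa; self-weight term 0.5·γ·B·N_γ·s_γ = 0.5 × 11.19 × 1.24 × 22 × 0.8 = 122.11 kPa.
q_ult = 964.27 + 1062.4 + 122.11 = 2148.8 kPa.

q_ult ≈ 2150 kPa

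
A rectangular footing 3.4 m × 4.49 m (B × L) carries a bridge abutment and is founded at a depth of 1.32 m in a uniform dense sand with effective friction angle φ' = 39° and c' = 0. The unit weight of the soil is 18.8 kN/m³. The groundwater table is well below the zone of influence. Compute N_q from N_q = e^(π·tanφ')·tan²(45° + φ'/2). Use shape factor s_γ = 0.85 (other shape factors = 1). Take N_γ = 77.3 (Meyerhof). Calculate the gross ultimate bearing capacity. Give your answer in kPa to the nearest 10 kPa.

q_ult ≈ 3490 kPa

tan39° = 0.8098, so N_q = e^(π×0.8098)·tan²(64.5°) = 12.731 × 4.395 = 55.96.
Effective surcharge at the founding depth q = γ·D_f = 18.8 × 1.32 = 24.816 kPa.
q_ult = q·N_q + 0.5·γ·B·N_γ·s_γ
     = 24.816 × 55.957 + 0.5 × 18.8 × 3.4 × 77.3 × 0.85
     = 1388.6 + 2099.9 = 3488.6 kPa.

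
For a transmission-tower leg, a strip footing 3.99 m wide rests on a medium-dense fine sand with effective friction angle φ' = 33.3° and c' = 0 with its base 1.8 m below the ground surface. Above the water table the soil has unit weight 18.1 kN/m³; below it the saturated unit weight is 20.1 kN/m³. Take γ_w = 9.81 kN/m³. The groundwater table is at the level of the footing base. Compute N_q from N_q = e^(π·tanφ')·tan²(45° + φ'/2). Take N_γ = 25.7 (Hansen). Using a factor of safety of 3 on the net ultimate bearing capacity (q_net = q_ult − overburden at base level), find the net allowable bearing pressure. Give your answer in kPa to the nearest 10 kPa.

N_q = e^(π·tan33.3°)·tan²(61.65°) = 27.05.
q = γ·D_f = 18.1 × 1.8 = 32.58 kPa.
For the ½γBN_γ term take γ' = 20.1 − 9.81 = 10.29 kN/m³ (soil below base is submerged).
q·N_q = 32.58 × 27.048 = 881.22 kPa
0.5·γ·B·N_γ = 0.5 × 10.29 × 3.99 × 25.7 = 527.58 kPa
q_ult = 881.22 + 527.58 = 1408.8 kPa.
q_net = 1408.8 − 32.58 = 1376.2 kPa.
q_all(net) = 1376.2 / 3 = 458.74 kPa.

q_all(net) ≈ 460 kPa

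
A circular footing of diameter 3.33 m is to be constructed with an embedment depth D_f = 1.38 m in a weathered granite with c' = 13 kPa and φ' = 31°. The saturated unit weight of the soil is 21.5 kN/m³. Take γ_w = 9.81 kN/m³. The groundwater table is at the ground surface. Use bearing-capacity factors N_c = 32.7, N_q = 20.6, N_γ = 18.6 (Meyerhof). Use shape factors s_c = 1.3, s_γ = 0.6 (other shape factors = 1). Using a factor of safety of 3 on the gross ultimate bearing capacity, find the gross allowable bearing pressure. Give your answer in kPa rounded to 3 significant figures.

γ' = 21.5 − 9.81 = 11.69 kN/m³ (submerged throughout). q = 11.69 × 1.38 = 16.132 kPa; the same γ' applies in the ½γBN_γ term.
c·N_c·s_c = 13 × 32.7 × 1.3 = 552.63 kPa
q·N_q = 16.132 × 20.6 = 332.32 kPa
0.5·γ·B·N_γ·s_γ = 0.5 × 11.69 × 3.33 × 18.6 × 0.6 = 217.22 kPa
q_ult = 552.63 + 332.32 + 217.22 = 1102.2 kPa.
q_all = 1102.2 / 3 = 367.39 kPa.

q_all ≈ 367 kPa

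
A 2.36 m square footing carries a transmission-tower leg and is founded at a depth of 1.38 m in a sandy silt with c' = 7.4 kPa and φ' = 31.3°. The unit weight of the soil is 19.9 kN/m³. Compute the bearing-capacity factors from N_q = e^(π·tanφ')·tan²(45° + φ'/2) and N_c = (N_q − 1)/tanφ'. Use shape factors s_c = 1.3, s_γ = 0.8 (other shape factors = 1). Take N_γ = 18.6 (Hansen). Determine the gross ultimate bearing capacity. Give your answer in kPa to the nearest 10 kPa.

tan31.3° = 0.608, so N_q = e^(π×0.608)·tan²(60.65°) = 6.754 × 3.162 = 21.36.
N_c = (21.36 − 1)/tan31.3° = 33.48.
Overburden at base level: q = 19.9 × 1.38 = 27.462 kPa.
Cohesion term c·N_c·s_c = 7.4 × 33.485 × 1.3 = 322.12 kPa; surcharge term q·N_q = 27.462 × 21.359 = 586.56 kPa; self-weight term 0.5·γ·B·N_γ·s_γ = 0.5 × 19.9 × 2.36 × 18.6 × 0.8 = 349.41 kPa.
q_ult = 322.12 + 586.56 + 349.41 = 1258.1 kPa.

q_ult ≈ 1260 kPa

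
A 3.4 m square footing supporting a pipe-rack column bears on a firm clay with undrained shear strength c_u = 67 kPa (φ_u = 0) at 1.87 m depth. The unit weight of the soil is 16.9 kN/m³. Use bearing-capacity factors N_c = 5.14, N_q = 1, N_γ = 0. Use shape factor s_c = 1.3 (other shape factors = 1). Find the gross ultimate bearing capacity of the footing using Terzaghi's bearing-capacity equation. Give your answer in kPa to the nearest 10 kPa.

q_ult ≈ 480 kPa

Effective surcharge at the founding depth q = γ·D_f = 16.9 × 1.87 = 31.603 kPa.
q_ult = c·N_c·s_c + q·N_q
     = 67 × 5.14 × 1.3 + 31.603 × 1
     = 447.69 + 31.603 = 479.3 kPa.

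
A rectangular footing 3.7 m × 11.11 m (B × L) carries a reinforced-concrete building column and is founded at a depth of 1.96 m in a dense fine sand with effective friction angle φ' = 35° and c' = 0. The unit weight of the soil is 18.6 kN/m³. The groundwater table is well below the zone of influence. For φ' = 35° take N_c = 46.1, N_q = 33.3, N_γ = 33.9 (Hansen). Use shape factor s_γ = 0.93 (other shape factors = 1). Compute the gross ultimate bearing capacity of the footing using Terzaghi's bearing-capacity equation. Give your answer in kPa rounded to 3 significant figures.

q = γ·D_f = 18.6 × 1.96 = 36.456 kPa.
q·N_q = 36.456 × 33.3 = 1214 kPa
0.5·γ·B·N_γ·s_γ = 0.5 × 18.6 × 3.7 × 33.9 × 0.93 = 1084.8 kPa
q_ult = 1214 + 1084.8 = 2298.8 kPa.

q_ult ≈ 2300 kPa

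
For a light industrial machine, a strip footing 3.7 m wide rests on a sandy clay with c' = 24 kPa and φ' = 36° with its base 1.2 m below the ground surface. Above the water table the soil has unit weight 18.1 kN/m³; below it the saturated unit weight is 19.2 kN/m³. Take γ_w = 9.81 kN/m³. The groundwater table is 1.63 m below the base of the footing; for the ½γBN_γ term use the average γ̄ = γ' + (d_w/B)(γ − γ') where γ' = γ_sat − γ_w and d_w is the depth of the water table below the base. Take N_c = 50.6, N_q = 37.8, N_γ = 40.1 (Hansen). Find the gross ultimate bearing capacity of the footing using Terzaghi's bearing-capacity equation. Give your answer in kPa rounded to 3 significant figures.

q = γ·D_f = 18.1 × 1.2 = 21.72 kPa.
γ' = 9.39 kN/m³; averaging over the depth B below the base, γ̄ = γ' + (d_w/B)(γ − γ') = 13.227 kN/m³.
c·N_c = 24 × 50.6 = 1214.4 kPa
q·N_q = 21.72 × 37.8 = 821.02 kPa
0.5·γ·B·N_γ = 0.5 × 13.227 × 3.7 × 40.1 = 981.25 kPa
q_ult = 1214.4 + 821.02 + 981.25 = 3016.7 kPa.

q_ult ≈ 3020 kPa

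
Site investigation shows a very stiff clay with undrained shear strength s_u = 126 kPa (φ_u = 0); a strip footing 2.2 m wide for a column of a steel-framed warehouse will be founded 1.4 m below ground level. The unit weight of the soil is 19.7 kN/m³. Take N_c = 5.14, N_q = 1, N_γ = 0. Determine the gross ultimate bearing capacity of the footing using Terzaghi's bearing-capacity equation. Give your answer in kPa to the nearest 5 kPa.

q = γ·D_f = 19.7 × 1.4 = 27.58 kPa.
c·N_c = 126 × 5.14 = 647.64 kPa
q·N_q = 27.58 × 1 = 27.58 kPa
q_ult = 647.64 + 27.58 = 675.22 kPa.

q_ult ≈ 675 kPa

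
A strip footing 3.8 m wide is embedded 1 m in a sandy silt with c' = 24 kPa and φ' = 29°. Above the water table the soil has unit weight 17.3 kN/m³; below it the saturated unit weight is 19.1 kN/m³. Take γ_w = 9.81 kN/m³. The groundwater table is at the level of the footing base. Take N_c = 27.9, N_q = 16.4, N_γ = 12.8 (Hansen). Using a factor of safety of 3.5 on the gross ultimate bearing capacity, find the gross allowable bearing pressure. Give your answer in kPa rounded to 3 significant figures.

q_all ≈ 337 kPa

Overburden at base level: q = 17.3 × 1 = 17.3 kPa.
Below the base the soil is submerged, so the ½γBN_γ term uses γ' = 19.1 − 9.81 = 9.29 kN/m³.
Cohesion term c·N_c = 24 × 27.9 = 669.6 kPa; surcharge term q·N_q = 17.3 × 16.4 = 283.72 kPa; self-weight term 0.5·γ·B·N_γ = 0.5 × 9.29 × 3.8 × 12.8 = 225.93 kPa.
q_ult = 669.6 + 283.72 + 225.93 = 1179.3 kPa.
q_all = 1179.3 / 3.5 = 336.93 kPa.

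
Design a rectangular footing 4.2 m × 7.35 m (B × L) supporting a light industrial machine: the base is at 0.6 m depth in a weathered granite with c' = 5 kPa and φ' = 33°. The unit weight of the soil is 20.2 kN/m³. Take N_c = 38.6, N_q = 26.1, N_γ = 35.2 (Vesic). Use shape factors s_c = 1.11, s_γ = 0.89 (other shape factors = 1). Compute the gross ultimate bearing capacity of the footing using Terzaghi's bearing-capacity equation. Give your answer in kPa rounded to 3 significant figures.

Effective surcharge at the founding depth q = γ·D_f = 20.2 × 0.6 = 12.12 kPa.
q_ult = c·N_c·s_c + q·N_q + 0.5·γ·B·N_γ·s_γ
     = 5 × 38.6 × 1.11 + 12.12 × 26.1 + 0.5 × 20.2 × 4.2 × 35.2 × 0.89
     = 214.23 + 316.33 + 1328.9 = 1859.5 kPa.

q_ult ≈ 1860 kPa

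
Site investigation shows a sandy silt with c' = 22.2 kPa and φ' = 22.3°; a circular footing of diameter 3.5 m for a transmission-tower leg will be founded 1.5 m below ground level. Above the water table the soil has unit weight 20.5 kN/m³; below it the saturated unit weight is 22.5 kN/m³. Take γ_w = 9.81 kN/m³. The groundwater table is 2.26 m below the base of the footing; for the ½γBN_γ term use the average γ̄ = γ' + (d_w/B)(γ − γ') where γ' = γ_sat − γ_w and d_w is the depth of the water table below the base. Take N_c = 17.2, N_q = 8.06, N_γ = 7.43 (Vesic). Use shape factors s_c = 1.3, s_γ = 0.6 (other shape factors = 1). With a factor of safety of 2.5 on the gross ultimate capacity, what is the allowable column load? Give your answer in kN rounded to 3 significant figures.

P_all ≈ 3400 kN

Effective surcharge at the founding depth q = γ·D_f = 20.5 × 1.5 = 30.75 kPa.
With d_w = 2.26 m < B, γ̄ = 12.69 + (2.26/3.5) × (20.5 − 12.69) = 17.733 kN/m³.
q_ult = c·N_c·s_c + q·N_q + 0.5·γ·B·N_γ·s_γ
     = 22.2 × 17.2 × 1.3 + 30.75 × 8.06 + 0.5 × 17.733 × 3.5 × 7.43 × 0.6
     = 496.39 + 247.85 + 138.34 = 882.58 kPa.
Gross allowable pressure q_all = 882.58 / 2.5 = 353.03 kPa.
Footing area = 9.6211 m², so allowable column load = 353.03 × 9.6211 = 3396.6 kN.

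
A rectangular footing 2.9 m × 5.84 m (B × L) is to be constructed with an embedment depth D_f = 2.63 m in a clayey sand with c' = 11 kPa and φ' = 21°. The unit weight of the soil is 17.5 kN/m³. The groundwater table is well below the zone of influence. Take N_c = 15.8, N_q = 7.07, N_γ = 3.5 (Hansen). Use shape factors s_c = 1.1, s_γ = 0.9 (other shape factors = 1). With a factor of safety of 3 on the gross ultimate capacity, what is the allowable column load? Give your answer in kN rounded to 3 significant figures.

Effective surcharge at the founding depth q = γ·D_f = 17.5 × 2.63 = 46.025 kPa.
q_ult = c·N_c·s_c + q·N_q + 0.5·γ·B·N_γ·s_γ
     = 11 × 15.8 × 1.1 + 46.025 × 7.07 + 0.5 × 17.5 × 2.9 × 3.5 × 0.9
     = 191.18 + 325.4 + 79.931 = 596.51 kPa.
Gross allowable pressure q_all = 596.51 / 3 = 198.84 kPa.
Footing area = 16.936 m², so allowable column load = 198.84 × 16.936 = 3367.5 kN.

P_all ≈ 3370 kN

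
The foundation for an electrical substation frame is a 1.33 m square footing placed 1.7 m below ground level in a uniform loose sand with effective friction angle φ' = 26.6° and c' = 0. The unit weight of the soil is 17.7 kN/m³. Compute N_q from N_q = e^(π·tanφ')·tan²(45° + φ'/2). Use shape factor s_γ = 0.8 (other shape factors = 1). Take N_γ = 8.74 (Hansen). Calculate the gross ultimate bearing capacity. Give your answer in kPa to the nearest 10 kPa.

q_ult ≈ 460 kPa

tan26.6° = 0.5008, so N_q = e^(π×0.5008)·tan²(58.3°) = 4.822 × 2.622 = 12.64.
q = γ·D_f = 17.7 × 1.7 = 30.09 kPa.
q·N_q = 30.09 × 12.641 = 380.38 kPa
0.5·γ·B·N_γ·s_γ = 0.5 × 17.7 × 1.33 × 8.74 × 0.8 = 82.299 kPa
q_ult = 380.38 + 82.299 = 462.68 kPa.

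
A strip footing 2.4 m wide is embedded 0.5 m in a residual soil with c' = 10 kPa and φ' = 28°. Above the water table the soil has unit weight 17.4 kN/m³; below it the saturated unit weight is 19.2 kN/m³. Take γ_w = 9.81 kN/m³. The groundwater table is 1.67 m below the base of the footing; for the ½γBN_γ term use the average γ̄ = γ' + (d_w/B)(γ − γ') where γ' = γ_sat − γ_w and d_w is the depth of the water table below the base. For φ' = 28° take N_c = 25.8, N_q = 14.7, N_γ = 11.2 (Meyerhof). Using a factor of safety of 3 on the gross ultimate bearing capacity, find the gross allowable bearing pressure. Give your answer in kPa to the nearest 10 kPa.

Overburden at base level: q = 17.4 × 0.5 = 8.7 kPa.
The water table is 1.67 m below the base (< B = 2.4 m), so the ½γBN_γ term uses γ̄ = γ' + (d_w/B)(γ − γ') = 9.39 + (1.67/2.4)(17.4 − 9.39) = 14.964 kN/m³.
Cohesion term c·N_c = 10 × 25.8 = 258 kPa; surcharge term q·N_q = 8.7 × 14.7 = 127.89 kPa; self-weight term 0.5·γ·B·N_γ = 0.5 × 14.964 × 2.4 × 11.2 = 201.11 kPa.
q_ult = 258 + 127.89 + 201.11 = 587 kPa.
q_all = 587 / 3 = 195.67 kPa.

q_all ≈ 200 kPa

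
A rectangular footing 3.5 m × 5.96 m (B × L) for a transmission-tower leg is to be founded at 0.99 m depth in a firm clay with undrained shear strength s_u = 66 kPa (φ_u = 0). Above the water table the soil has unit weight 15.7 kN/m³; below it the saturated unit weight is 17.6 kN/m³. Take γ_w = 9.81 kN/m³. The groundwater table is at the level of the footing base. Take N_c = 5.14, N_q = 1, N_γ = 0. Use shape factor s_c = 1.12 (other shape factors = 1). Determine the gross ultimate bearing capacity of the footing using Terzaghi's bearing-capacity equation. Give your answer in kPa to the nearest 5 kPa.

Effective surcharge at the founding depth q = γ·D_f = 15.7 × 0.99 = 15.543 kPa.
q_ult = c·N_c·s_c + q·N_q
     = 66 × 5.14 × 1.12 + 15.543 × 1
     = 379.95 + 15.543 = 395.49 kPa.

q_ult ≈ 395 kPa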